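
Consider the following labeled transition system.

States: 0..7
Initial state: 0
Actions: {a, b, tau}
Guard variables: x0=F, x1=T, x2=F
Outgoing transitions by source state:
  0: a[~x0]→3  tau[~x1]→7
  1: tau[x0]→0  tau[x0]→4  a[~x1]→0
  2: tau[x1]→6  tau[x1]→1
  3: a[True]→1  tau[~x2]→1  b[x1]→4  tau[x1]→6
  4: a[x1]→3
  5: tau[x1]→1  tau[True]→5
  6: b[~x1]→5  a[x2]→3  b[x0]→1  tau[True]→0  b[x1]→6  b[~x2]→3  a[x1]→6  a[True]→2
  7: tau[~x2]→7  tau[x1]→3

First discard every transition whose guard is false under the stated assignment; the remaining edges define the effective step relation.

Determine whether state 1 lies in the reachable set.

Guard filter leaves 17 enabled edge(s).
Layer 0: {0}
Layer 1: {3}  cumulative {0,3}
Layer 2: {1,4,6}  cumulative {0,1,3,4,6}
Layer 3: {2}  cumulative {0,1,2,3,4,6}
R = {0,1,2,3,4,6}
trace reaching 1: a·a

Answer: REACHABLE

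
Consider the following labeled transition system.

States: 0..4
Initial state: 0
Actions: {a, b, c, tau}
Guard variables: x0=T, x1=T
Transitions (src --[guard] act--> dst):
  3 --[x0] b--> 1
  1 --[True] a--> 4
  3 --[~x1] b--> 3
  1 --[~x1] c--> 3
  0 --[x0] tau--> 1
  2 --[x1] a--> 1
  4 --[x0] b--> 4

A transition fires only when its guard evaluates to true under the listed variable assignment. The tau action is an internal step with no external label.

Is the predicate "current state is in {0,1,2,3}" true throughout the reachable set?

Safe = {0,1,2,3}
R = {0,1,4}
  0: ✓
  1: ✓
  4: VIOLATES
reach 4 via tau·a — violates

Answer: INVARIANT VIOLATED at state 4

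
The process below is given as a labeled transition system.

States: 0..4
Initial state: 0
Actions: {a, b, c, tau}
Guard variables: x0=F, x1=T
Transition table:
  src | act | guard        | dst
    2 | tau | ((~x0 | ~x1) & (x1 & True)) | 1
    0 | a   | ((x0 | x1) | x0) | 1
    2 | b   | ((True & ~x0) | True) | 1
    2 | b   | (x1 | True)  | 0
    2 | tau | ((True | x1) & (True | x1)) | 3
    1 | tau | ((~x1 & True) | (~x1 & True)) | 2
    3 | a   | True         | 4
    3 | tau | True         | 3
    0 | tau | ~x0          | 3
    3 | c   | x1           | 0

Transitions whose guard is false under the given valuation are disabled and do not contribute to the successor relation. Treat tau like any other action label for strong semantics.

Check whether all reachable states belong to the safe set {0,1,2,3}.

Safe = {0,1,2,3}
Reachable = {0,1,3,4}
  0: ok
  1: ok
  3: ok
  4: VIOLATES
counterexample path to 4: tau·a

Answer: INVARIANT VIOLATED at state 4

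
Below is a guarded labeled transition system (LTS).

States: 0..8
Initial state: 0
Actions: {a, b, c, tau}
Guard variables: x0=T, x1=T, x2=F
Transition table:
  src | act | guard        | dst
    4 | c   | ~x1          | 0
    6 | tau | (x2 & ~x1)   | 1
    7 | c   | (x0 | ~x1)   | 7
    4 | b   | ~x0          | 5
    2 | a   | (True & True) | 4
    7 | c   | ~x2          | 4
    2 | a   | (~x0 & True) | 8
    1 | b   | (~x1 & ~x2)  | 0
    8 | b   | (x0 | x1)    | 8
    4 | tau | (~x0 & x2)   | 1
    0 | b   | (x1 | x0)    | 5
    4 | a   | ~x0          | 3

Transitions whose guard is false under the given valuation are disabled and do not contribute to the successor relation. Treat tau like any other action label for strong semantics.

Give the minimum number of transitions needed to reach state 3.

Answer: UNREACHABLE

Trace:
Layered search for 3:
  depth 0: {0}
  depth 1: {5}
3 never appears.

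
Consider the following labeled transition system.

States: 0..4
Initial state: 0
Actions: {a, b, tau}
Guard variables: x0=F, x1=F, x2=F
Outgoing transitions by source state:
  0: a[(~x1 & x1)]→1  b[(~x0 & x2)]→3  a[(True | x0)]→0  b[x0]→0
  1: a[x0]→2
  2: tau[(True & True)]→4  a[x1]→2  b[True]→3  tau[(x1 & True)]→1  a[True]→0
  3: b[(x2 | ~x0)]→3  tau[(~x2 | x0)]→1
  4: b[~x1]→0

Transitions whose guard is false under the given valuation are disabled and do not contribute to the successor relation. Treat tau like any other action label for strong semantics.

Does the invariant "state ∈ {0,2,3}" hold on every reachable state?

Inv-set: {0,2,3}
R = {0}
  0: safe

Answer: INVARIANT HOLDS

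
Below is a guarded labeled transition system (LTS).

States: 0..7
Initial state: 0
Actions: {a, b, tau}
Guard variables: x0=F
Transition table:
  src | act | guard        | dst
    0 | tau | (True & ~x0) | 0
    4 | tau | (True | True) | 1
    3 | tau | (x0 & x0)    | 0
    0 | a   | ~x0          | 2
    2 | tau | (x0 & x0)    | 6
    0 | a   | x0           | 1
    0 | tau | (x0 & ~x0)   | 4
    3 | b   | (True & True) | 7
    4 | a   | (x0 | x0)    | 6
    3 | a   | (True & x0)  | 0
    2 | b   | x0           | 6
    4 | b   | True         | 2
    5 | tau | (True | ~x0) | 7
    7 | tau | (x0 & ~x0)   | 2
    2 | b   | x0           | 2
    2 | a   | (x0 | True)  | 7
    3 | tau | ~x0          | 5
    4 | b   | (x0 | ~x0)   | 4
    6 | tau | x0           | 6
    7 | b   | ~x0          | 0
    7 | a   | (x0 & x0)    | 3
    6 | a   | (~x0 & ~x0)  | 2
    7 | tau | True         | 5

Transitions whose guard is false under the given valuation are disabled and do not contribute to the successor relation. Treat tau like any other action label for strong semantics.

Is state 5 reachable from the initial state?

12 transition(s) survive guard evaluation.
L0 = {0}
L1 = {2}  cumulative {0,2}
L2 = {7}  cumulative {0,2,7}
L3 = {5}  cumulative {0,2,5,7}
R = {0,2,5,7}
witness 5: a·a·tau

Answer: REACHABLE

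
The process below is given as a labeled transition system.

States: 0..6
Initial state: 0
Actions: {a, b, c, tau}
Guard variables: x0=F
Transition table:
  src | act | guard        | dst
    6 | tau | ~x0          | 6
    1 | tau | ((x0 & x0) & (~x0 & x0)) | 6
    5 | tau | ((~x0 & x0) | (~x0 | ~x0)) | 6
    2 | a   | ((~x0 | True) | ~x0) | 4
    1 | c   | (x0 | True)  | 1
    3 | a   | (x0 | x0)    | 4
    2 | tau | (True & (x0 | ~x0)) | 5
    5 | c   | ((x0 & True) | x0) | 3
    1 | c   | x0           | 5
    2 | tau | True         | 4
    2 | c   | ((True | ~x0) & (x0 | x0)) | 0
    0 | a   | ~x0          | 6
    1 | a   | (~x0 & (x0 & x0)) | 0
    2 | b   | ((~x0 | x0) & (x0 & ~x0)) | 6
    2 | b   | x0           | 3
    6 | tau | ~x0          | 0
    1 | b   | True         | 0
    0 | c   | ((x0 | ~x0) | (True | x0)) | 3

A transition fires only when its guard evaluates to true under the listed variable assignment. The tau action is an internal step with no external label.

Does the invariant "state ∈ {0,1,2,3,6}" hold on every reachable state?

Safe = {0,1,2,3,6}
R = {0,3,6}
  0: ✓
  3: ✓
  6: ✓

Answer: INVARIANT HOLDS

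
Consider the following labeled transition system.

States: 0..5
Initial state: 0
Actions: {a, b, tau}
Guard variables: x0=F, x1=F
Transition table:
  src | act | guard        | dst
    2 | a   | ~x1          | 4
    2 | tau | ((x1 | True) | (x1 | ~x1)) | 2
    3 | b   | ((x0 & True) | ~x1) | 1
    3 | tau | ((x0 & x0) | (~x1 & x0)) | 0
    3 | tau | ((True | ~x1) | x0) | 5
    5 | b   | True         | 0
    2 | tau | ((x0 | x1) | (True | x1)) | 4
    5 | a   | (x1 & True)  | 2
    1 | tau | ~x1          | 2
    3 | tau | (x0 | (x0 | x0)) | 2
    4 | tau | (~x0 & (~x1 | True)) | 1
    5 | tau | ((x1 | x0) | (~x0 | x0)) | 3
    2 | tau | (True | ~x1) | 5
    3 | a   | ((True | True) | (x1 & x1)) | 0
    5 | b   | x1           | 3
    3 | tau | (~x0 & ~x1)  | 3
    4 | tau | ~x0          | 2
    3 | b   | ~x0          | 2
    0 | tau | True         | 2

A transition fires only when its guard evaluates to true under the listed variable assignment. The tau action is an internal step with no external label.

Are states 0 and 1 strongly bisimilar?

Answer: BISIMILAR

Trace:
Refine partition for ~:
  round 0: {{0,1,2,3,4,5}}
  round 1: {{0,1,4},{2},{3},{5}}
  round 2: {{0,1},{2},{3},{4},{5}}
5 equivalence class(es) (converged in 3)
class of 0: {0,1}; class of 1: {0,1}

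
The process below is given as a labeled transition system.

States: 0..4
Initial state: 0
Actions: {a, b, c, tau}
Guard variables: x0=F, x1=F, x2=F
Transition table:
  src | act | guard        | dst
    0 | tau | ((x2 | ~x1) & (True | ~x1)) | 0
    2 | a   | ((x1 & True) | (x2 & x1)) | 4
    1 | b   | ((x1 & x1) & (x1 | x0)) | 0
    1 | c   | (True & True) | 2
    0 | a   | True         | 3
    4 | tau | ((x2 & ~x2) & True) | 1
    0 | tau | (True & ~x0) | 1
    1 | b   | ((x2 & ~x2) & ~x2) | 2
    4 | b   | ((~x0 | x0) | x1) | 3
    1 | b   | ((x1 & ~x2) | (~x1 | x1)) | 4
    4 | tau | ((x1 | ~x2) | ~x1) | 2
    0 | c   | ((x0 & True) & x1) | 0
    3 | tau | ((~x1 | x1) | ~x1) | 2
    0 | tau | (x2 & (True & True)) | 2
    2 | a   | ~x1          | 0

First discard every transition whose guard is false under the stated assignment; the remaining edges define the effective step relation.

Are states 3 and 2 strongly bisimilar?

Answer: NOT BISIMILAR

Trace:
Refine partition for ~:
  π0 = {{0,1,2,3,4}}
  π1 = {{0},{1},{2},{3},{4}}
5 equivalence class(es) (converged in 2)
[3]={3}  [2]={2}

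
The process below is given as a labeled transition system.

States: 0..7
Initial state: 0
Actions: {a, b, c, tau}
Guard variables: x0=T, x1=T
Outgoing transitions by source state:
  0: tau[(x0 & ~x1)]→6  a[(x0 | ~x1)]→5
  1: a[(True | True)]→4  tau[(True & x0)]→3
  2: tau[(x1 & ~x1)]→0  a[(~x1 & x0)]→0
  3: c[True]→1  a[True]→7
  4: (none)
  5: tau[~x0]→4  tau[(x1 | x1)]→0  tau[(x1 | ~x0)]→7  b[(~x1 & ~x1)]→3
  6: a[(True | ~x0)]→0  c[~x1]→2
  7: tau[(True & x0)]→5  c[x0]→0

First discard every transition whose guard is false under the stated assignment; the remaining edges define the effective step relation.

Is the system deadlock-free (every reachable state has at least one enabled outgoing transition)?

Reach set: {0,5,7}
  0: a→5  [1 out]
  5: tau→0  tau→7  [2 out]
  7: c→0  tau→5  [2 out]

Answer: DEADLOCK-FREE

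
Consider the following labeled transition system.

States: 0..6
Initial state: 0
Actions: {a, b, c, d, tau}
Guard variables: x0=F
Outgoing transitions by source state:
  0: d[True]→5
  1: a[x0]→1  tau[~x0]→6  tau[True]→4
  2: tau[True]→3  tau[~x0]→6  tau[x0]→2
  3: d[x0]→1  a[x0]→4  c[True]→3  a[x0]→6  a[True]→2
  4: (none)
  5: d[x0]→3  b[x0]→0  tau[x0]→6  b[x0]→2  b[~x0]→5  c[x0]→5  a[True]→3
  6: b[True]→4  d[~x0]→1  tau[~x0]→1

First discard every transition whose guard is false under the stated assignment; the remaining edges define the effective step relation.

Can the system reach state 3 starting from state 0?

Answer: REACHABLE

Trace:
Guard filter leaves 12 enabled edge(s).
depth 0: {0}
depth 1: {5}  cumulative {0,5}
depth 2: {3}  cumulative {0,3,5}
depth 3: {2}  cumulative {0,2,3,5}
depth 4: {6}  cumulative {0,2,3,5,6}
depth 5: {1,4}  cumulative {0,1,2,3,4,5,6}
R = {0,1,2,3,4,5,6}
witness 3: d·a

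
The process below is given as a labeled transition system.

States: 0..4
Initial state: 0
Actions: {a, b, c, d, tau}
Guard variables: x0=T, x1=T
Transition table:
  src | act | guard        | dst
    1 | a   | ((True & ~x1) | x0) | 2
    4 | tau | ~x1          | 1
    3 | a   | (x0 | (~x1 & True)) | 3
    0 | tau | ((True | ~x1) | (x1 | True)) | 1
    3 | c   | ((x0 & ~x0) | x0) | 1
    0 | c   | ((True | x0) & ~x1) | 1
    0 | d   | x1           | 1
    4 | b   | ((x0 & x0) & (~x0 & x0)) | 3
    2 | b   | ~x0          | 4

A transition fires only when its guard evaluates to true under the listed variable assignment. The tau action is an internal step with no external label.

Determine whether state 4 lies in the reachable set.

Guard filter leaves 5 enabled edge(s).
depth 0: {0}
depth 1: {1}  now seen {0,1}
depth 2: {2}  now seen {0,1,2}
Reach set: {0,1,2}

Answer: UNREACHABLE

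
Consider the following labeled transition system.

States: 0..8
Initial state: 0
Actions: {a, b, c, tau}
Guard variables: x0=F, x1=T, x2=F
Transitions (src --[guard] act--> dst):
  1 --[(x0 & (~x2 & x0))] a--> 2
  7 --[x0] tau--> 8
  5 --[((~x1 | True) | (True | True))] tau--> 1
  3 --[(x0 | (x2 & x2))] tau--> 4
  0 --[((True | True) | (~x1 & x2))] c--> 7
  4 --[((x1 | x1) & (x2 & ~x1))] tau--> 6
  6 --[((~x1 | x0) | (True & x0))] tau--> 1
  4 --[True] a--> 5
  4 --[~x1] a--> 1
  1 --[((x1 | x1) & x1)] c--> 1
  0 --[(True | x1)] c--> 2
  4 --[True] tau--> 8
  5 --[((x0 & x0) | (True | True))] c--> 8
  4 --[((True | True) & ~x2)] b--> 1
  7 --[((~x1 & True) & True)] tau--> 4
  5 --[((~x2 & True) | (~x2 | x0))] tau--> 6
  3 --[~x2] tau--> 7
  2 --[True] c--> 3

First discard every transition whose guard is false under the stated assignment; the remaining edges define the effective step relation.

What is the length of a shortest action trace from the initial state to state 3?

Answer: 2

Working:
BFS to 3:
  depth 0: {0}
  depth 1: {2,7}
  depth 2: {3}
first hit 3 at d=2 via c·c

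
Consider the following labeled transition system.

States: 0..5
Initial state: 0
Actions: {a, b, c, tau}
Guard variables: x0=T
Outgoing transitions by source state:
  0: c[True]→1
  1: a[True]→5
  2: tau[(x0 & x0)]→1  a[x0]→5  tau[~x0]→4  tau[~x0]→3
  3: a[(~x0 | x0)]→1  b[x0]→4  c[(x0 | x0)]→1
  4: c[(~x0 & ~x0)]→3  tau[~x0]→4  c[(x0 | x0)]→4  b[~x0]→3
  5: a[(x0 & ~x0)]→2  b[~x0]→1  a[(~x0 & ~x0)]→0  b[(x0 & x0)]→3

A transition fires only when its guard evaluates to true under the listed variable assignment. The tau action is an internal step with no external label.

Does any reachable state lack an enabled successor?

Reachable = {0,1,3,4,5}
  0: c→1  [deg 1]
  1: a→5  [deg 1]
  3: a→1  b→4  c→1  [deg 3]
  4: c→4  [deg 1]
  5: b→3  [deg 1]

Answer: DEADLOCK-FREE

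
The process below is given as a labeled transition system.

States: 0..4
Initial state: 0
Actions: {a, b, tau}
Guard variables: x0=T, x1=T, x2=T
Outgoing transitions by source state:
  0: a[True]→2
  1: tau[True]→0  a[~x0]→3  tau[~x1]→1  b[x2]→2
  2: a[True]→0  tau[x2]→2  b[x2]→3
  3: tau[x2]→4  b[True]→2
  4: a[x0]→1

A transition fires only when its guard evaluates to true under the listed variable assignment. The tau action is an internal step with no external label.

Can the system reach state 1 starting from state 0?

9 transition(s) survive guard evaluation.
L0 = {0}
L1 = {2}  cumulative {0,2}
L2 = {3}  cumulative {0,2,3}
L3 = {4}  cumulative {0,2,3,4}
L4 = {1}  cumulative {0,1,2,3,4}
Reachable = {0,1,2,3,4}
witness 1: a·b·tau·a

Answer: REACHABLE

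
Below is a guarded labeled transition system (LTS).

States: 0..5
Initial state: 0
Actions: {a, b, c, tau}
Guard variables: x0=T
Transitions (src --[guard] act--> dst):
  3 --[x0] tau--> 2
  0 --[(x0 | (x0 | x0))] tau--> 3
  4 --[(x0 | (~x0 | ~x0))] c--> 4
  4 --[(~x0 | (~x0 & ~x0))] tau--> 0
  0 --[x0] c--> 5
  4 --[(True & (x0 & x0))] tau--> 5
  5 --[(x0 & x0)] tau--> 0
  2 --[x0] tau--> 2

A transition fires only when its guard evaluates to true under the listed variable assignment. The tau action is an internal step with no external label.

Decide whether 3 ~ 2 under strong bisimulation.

Bisimulation quotient by refinement:
  π0 = {{0,1,2,3,4,5}}
  π1 = {{0,4},{1},{2,3,5}}
  π2 = {{0},{1},{2,3},{4},{5}}
5 equivalence class(es) (converged in 3)
3∈{2,3}, 2∈{2,3}

Answer: BISIMILAR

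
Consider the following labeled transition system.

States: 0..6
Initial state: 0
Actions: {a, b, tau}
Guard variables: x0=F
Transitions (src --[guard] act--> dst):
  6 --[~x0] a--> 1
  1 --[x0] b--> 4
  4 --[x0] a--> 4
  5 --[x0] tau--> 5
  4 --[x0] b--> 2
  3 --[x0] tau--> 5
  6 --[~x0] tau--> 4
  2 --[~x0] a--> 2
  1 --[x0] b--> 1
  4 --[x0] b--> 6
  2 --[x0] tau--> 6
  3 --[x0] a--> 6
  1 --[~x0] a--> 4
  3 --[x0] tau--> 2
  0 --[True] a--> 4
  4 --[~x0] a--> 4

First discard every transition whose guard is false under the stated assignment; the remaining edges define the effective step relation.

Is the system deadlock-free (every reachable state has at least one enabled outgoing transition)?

Answer: DEADLOCK-FREE

Analysis:
Reach set: {0,4}
  0: a→4  [1 exit(s)]
  4: a→4  [1 exit(s)]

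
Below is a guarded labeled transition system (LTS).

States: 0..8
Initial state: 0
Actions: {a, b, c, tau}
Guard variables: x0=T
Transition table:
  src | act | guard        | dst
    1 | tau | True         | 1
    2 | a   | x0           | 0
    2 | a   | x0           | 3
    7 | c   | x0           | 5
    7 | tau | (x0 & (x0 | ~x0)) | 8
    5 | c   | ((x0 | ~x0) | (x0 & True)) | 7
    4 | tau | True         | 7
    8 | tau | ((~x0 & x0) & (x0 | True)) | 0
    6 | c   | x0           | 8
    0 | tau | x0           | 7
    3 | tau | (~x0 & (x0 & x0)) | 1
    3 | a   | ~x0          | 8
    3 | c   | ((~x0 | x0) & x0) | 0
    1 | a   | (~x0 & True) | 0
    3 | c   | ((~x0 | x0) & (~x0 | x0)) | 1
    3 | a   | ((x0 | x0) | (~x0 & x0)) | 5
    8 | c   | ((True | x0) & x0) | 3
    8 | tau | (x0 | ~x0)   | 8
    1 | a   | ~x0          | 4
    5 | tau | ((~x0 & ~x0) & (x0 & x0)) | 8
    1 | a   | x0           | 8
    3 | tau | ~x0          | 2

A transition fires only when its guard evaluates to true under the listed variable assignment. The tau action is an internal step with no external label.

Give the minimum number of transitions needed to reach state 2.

Layered search for 2:
  L0 = {0}
  L1 = {7}
  L2 = {5,8}
  L3 = {3}
  L4 = {1}
2 never appears.

Answer: UNREACHABLE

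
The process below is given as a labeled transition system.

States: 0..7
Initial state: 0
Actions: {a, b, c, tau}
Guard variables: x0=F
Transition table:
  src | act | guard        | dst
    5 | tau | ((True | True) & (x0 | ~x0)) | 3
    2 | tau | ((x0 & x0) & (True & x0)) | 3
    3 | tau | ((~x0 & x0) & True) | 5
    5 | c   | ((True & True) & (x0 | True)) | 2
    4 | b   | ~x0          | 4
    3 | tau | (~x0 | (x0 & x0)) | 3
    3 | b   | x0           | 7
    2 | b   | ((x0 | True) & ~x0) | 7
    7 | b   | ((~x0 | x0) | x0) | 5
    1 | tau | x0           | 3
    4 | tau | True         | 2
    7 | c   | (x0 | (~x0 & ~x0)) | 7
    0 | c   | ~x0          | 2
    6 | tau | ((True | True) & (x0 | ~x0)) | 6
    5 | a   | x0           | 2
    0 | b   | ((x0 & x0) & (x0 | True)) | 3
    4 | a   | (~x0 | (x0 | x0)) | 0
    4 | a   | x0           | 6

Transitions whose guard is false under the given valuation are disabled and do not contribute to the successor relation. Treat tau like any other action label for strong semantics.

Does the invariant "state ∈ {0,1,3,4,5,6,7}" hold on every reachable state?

Allowed set {0,1,3,4,5,6,7}
Reach set: {0,2,3,5,7}
  0: ✓
  2: outside
  3: ✓
  5: ✓
  7: ✓
counterexample path to 2: c

Answer: INVARIANT VIOLATED at state 2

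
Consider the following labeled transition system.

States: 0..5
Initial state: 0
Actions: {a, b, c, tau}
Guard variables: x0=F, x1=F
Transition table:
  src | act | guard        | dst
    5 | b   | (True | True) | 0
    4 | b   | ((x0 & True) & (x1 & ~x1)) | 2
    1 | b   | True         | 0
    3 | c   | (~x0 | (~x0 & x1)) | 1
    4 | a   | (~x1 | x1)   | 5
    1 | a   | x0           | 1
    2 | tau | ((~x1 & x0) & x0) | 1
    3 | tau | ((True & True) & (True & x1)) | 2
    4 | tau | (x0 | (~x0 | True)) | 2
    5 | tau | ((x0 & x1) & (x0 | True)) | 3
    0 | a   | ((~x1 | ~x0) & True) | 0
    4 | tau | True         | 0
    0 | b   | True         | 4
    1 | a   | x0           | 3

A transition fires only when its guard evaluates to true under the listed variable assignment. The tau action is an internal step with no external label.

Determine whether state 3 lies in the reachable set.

Guard filter leaves 8 enabled edge(s).
L0 = {0}
L1 = {4}  cumulative {0,4}
L2 = {2,5}  cumulative {0,2,4,5}
Reachable = {0,2,4,5}

Answer: UNREACHABLE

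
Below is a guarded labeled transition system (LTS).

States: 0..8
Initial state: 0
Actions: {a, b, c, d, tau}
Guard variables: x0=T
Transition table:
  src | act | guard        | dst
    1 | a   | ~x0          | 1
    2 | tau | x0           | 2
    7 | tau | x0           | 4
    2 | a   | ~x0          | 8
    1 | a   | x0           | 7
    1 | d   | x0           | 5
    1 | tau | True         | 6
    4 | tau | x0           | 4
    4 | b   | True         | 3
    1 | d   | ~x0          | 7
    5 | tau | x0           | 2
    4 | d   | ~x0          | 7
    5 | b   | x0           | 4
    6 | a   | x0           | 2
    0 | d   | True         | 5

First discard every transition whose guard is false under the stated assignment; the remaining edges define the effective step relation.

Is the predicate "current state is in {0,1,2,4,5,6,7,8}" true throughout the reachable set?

Allowed set {0,1,2,4,5,6,7,8}
R = {0,2,3,4,5}
  0: ✓
  2: ✓
  3: ✗ unsafe
  4: ✓
  5: ✓
witness against invariant: d·b·b → 3

Answer: INVARIANT VIOLATED at state 3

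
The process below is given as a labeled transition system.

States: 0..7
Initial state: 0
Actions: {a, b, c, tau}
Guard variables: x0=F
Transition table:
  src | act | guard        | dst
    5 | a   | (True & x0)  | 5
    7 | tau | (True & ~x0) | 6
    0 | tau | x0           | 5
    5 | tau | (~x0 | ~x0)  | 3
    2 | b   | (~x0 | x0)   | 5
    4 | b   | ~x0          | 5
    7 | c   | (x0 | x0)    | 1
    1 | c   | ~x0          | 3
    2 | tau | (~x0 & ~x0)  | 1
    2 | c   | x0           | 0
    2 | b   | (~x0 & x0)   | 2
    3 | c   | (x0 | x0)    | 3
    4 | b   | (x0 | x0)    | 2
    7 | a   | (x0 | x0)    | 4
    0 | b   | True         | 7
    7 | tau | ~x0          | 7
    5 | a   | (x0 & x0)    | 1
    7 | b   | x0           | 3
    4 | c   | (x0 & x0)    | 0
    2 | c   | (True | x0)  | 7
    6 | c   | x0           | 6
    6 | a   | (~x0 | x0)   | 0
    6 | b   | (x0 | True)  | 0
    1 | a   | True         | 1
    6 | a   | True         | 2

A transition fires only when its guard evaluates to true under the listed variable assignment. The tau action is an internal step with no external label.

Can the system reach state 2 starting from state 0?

Answer: REACHABLE

Working:
Guard filter leaves 13 enabled edge(s).
L0 = {0}
L1 = {7}  total {0,7}
L2 = {6}  total {0,6,7}
L3 = {2}  total {0,2,6,7}
L4 = {1,5}  total {0,1,2,5,6,7}
L5 = {3}  total {0,1,2,3,5,6,7}
Reach set: {0,1,2,3,5,6,7}
witness 2: b·tau·a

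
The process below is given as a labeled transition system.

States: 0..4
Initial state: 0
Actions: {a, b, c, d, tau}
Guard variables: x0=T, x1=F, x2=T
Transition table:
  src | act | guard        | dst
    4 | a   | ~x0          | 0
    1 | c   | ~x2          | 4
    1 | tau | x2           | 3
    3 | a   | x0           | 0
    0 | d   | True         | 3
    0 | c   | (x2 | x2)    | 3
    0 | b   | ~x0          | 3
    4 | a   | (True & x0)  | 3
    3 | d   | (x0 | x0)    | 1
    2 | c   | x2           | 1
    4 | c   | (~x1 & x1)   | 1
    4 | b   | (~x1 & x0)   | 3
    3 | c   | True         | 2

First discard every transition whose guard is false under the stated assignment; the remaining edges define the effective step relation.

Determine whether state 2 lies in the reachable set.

9 transition(s) survive guard evaluation.
depth 0: {0}
depth 1: {3}  total {0,3}
depth 2: {1,2}  total {0,1,2,3}
R = {0,1,2,3}
trace reaching 2: d·c

Answer: REACHABLE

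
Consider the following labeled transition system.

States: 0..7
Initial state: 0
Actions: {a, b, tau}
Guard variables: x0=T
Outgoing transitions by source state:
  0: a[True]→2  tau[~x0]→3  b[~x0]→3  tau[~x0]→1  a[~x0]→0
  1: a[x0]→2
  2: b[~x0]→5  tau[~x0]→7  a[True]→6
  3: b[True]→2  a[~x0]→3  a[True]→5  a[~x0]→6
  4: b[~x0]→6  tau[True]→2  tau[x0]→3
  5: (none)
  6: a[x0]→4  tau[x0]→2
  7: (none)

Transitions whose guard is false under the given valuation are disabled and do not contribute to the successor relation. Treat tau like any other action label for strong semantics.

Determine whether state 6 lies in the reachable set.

9 transition(s) survive guard evaluation.
depth 0: {0}
depth 1: {2}  total {0,2}
depth 2: {6}  total {0,2,6}
depth 3: {4}  total {0,2,4,6}
depth 4: {3}  total {0,2,3,4,6}
depth 5: {5}  total {0,2,3,4,5,6}
Reach set: {0,2,3,4,5,6}
witness 6: a·a

Answer: REACHABLE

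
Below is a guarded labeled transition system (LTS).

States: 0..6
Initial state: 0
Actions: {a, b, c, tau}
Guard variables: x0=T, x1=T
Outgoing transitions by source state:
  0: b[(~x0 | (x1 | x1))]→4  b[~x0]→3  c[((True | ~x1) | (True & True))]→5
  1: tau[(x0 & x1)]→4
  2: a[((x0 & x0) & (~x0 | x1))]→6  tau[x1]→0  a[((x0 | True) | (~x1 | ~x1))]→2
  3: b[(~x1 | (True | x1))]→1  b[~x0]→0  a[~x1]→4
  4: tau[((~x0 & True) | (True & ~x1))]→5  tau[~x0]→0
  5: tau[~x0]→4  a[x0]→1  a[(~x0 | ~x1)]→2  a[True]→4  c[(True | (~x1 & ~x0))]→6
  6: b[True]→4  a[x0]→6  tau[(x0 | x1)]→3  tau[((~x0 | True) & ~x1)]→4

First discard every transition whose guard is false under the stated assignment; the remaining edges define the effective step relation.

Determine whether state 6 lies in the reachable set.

Answer: REACHABLE

Working:
13 transition(s) survive guard evaluation.
L0 = {0}
L1 = {4,5}  cumulative {0,4,5}
L2 = {1,6}  cumulative {0,1,4,5,6}
L3 = {3}  cumulative {0,1,3,4,5,6}
Reachable = {0,1,3,4,5,6}
Path to 6: c·c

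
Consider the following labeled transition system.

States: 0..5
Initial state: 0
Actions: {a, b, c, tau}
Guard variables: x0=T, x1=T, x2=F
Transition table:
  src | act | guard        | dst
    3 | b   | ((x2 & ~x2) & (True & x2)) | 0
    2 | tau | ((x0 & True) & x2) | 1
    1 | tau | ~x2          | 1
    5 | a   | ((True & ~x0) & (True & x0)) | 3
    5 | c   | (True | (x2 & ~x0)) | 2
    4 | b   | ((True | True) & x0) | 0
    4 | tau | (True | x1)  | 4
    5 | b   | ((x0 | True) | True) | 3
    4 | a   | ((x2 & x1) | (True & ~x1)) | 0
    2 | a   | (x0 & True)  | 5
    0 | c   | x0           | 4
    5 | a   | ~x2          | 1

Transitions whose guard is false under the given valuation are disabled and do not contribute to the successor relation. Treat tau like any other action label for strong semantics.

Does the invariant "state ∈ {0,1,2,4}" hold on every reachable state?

Answer: INVARIANT HOLDS

Working:
Allowed set {0,1,2,4}
Reachable = {0,4}
  0: ✓
  4: ✓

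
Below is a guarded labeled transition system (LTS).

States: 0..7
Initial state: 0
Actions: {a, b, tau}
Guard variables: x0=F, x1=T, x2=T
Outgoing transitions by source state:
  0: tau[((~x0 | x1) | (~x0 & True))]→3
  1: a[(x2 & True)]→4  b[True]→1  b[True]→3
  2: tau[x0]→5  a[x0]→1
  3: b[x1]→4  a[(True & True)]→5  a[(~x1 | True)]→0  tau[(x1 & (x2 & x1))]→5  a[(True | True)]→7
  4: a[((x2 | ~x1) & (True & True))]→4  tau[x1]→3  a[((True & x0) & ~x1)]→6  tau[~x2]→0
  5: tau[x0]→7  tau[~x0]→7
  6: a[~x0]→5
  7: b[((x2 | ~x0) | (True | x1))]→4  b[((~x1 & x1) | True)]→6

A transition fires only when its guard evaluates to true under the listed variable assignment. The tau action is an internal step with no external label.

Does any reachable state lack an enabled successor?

Answer: DEADLOCK-FREE

Trace:
Reach set: {0,3,4,5,6,7}
  0: tau→3  [deg 1]
  3: a→0  a→5  a→7  b→4  tau→5  [deg 5]
  4: a→4  tau→3  [deg 2]
  5: tau→7  [deg 1]
  6: a→5  [deg 1]
  7: b→4  b→6  [deg 2]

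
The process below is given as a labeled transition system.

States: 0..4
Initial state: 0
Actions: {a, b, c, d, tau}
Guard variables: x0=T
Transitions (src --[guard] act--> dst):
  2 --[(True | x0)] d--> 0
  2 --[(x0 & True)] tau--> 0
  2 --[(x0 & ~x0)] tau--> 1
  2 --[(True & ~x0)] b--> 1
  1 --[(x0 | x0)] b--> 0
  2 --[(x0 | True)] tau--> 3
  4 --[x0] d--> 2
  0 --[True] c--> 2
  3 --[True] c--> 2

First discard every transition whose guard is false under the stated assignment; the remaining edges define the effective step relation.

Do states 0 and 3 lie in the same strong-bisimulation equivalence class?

Refine partition for ~:
  round 0: {{0,1,2,3,4}}
  round 1: {{0,3},{1},{2},{4}}
stable after 2 split(s): 4 block(s)
0∈{0,3}, 3∈{0,3}

Answer: BISIMILAR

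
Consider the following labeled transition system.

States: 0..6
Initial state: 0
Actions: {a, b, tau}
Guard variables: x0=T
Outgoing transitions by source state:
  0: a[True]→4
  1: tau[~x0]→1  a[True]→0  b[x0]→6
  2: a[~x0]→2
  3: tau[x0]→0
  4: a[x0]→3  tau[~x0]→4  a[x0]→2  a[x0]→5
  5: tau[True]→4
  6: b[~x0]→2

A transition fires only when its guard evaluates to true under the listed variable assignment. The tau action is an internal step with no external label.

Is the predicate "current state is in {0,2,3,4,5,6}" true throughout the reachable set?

Answer: INVARIANT HOLDS

Trace:
Inv-set: {0,2,3,4,5,6}
R = {0,2,3,4,5}
  0: ✓
  2: ✓
  3: ✓
  4: ✓
  5: ✓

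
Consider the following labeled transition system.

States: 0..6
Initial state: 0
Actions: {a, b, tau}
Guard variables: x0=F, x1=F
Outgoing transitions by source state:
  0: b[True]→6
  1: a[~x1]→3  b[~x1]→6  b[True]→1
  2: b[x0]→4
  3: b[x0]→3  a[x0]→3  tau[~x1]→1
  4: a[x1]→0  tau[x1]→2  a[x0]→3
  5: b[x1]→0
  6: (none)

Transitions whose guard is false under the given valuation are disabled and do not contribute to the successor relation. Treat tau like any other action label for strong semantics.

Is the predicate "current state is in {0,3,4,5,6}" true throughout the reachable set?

Inv-set: {0,3,4,5,6}
Reach set: {0,6}
  0: ok
  6: ok

Answer: INVARIANT HOLDS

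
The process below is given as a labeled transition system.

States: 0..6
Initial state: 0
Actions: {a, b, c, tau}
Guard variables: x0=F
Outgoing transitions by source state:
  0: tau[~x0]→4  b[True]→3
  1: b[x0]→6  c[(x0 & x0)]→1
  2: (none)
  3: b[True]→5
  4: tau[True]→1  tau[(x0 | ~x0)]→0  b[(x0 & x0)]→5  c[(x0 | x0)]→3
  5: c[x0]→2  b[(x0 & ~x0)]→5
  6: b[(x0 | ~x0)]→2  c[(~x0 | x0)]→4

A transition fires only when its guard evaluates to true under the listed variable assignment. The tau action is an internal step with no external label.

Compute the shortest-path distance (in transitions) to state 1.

Layered search for 1:
  Layer 0: {0}
  Layer 1: {3,4}
  Layer 2: {1,5}
depth(1)=2, e.g. tau·tau

Answer: 2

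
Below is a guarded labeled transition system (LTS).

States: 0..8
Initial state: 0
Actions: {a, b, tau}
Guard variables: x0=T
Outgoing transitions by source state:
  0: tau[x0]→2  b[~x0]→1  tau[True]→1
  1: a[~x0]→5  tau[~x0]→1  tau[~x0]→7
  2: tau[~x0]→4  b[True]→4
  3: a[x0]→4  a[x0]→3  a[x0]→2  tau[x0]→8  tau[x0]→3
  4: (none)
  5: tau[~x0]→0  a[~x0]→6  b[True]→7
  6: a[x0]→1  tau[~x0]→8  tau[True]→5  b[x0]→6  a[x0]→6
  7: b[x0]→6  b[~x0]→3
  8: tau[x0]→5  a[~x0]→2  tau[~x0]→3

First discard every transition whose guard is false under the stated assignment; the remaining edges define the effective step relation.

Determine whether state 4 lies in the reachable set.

Answer: REACHABLE

Analysis:
After dropping false guards: 15 live edges.
depth 0: {0}
depth 1: {1,2}  now seen {0,1,2}
depth 2: {4}  now seen {0,1,2,4}
Reachable = {0,1,2,4}
Path to 4: tau·b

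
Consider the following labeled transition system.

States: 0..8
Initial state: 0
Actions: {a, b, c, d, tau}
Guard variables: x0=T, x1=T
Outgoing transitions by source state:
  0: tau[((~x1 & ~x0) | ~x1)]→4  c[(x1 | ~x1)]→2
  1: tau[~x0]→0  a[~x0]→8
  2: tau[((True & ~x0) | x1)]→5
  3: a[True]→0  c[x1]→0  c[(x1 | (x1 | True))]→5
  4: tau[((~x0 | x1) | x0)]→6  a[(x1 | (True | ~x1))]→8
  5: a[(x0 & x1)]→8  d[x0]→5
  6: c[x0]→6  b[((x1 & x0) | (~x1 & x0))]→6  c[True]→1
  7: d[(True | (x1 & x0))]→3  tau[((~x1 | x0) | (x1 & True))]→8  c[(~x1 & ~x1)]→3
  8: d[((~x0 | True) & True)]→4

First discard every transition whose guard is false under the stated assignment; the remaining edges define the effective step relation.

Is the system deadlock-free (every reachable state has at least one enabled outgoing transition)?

Answer: DEADLOCK at state 1

Analysis:
Reachable = {0,1,2,4,5,6,8}
  0: c→2  [1 exit(s)]
  1: ∅  [STUCK]
  2: tau→5  [1 exit(s)]
  4: a→8  tau→6  [2 exit(s)]
  5: a→8  d→5  [2 exit(s)]
  6: b→6  c→1  c→6  [3 exit(s)]
  8: d→4  [1 exit(s)]
Path to 1: c·tau·a·d·tau·c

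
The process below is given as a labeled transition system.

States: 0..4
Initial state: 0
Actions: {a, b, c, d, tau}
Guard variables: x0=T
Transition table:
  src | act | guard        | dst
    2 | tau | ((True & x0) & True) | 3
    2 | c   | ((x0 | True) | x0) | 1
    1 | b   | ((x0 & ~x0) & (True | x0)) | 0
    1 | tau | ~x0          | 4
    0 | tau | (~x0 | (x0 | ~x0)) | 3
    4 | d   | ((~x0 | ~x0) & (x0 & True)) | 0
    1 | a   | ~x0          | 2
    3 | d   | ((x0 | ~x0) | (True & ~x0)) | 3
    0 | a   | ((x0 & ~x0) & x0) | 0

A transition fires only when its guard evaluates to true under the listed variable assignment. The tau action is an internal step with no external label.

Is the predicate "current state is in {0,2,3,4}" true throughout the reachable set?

Inv-set: {0,2,3,4}
Reachable = {0,3}
  0: ok
  3: ok

Answer: INVARIANT HOLDS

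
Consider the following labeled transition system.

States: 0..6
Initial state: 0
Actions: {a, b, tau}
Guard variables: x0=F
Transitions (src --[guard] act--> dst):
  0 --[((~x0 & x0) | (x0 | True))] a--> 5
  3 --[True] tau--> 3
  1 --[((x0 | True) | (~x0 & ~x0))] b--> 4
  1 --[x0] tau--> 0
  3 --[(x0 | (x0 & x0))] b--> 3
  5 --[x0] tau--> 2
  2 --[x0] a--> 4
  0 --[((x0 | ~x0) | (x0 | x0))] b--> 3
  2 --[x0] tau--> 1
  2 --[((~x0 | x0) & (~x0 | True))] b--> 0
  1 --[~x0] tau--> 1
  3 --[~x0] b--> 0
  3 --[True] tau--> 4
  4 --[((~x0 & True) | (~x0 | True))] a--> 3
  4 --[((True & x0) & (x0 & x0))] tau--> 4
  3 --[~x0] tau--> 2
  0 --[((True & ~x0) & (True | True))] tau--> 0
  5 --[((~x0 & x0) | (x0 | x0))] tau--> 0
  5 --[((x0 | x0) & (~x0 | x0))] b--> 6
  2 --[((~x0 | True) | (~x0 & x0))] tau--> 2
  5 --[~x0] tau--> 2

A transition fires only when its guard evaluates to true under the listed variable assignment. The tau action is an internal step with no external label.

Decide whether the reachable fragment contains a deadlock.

Reachable = {0,2,3,4,5}
  0: a→5  b→3  tau→0  [3 exit(s)]
  2: b→0  tau→2  [2 exit(s)]
  3: b→0  tau→2  tau→3  tau→4  [4 exit(s)]
  4: a→3  [1 exit(s)]
  5: tau→2  [1 exit(s)]

Answer: DEADLOCK-FREE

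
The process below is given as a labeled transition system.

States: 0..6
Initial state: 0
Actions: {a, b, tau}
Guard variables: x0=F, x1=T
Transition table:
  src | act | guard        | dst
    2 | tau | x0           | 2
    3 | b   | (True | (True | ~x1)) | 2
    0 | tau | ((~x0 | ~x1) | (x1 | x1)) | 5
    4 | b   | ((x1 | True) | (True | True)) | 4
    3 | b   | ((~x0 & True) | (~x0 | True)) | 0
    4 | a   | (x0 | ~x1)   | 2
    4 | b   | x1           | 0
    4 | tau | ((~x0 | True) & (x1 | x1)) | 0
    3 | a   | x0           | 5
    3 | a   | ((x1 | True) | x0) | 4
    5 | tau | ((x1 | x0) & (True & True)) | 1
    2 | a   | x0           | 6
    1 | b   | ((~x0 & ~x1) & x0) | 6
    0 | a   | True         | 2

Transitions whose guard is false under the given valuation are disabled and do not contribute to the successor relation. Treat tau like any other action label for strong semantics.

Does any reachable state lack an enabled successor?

Answer: DEADLOCK at state 1

Trace:
Reach set: {0,1,2,5}
  0: a→2  tau→5  [2 exit(s)]
  1: ∅  [deadlock]
  2: ∅  [deadlock]
  5: tau→1  [1 exit(s)]
Path to 1: tau·tau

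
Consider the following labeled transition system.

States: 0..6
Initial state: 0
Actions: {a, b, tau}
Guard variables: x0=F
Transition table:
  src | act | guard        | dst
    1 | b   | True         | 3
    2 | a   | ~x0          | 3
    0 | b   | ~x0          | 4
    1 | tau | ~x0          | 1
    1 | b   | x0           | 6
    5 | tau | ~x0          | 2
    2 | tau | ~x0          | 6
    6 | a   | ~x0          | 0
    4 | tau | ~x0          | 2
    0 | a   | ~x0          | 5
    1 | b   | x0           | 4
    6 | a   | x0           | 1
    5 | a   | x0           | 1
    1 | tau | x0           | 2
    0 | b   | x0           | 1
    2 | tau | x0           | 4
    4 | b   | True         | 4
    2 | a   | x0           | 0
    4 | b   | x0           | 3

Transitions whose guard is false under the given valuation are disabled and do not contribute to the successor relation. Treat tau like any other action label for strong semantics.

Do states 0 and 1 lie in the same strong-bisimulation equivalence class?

Answer: NOT BISIMILAR

Trace:
Bisimulation quotient by refinement:
  π0 = {{0,1,2,3,4,5,6}}
  π1 = {{0},{1,4},{2},{3},{5},{6}}
  π2 = {{0},{1},{2},{3},{4},{5},{6}}
Fixed point at round 3; 7 class(es).
[0]={0}  [1]={1}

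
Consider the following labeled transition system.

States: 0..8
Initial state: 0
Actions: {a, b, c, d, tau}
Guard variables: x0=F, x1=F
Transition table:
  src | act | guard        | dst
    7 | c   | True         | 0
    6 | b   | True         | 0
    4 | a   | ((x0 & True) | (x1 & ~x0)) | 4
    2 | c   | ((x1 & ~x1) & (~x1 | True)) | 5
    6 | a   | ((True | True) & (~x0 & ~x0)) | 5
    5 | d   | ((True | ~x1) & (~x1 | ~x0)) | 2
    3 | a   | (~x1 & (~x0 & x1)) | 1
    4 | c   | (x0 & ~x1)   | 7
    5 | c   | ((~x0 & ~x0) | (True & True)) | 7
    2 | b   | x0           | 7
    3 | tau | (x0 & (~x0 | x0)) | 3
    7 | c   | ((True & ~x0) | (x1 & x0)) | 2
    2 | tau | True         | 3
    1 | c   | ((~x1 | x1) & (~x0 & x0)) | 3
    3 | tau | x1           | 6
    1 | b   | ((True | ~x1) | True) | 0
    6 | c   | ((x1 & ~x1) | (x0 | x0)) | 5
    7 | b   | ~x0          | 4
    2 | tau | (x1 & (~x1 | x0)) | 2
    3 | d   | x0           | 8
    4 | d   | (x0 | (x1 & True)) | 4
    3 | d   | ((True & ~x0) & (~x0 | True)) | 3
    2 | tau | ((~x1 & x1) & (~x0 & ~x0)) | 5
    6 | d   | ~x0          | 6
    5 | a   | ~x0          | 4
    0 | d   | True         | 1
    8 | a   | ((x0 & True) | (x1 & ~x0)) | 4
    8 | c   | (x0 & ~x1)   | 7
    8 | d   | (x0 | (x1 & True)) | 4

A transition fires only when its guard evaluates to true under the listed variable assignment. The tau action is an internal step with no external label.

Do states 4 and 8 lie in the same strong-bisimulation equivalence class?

Answer: BISIMILAR

Analysis:
Compute ~ classes (split until stable):
  P[0] = {{0,1,2,3,4,5,6,7,8}}
  P[1] = {{0,3},{1},{2},{4,8},{5},{6},{7}}
  P[2] = {{0},{1},{2},{3},{4,8},{5},{6},{7}}
8 equivalence class(es) (converged in 3)
4∈{4,8}, 8∈{4,8}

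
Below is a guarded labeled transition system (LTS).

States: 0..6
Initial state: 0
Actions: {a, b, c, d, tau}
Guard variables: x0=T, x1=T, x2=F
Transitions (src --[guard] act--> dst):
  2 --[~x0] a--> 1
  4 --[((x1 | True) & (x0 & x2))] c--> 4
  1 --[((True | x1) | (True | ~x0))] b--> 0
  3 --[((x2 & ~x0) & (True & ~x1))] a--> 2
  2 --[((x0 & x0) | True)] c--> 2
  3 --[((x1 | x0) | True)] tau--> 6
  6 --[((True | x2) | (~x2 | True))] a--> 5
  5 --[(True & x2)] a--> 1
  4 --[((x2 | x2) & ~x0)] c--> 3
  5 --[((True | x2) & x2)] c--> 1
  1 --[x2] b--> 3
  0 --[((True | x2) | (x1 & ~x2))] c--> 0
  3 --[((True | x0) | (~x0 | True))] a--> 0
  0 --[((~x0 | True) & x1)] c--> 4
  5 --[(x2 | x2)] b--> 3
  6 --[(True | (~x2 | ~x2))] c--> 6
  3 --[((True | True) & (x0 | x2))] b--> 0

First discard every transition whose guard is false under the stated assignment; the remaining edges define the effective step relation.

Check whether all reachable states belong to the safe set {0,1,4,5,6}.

Answer: INVARIANT HOLDS

Working:
Inv-set: {0,1,4,5,6}
R = {0,4}
  0: ✓
  4: ✓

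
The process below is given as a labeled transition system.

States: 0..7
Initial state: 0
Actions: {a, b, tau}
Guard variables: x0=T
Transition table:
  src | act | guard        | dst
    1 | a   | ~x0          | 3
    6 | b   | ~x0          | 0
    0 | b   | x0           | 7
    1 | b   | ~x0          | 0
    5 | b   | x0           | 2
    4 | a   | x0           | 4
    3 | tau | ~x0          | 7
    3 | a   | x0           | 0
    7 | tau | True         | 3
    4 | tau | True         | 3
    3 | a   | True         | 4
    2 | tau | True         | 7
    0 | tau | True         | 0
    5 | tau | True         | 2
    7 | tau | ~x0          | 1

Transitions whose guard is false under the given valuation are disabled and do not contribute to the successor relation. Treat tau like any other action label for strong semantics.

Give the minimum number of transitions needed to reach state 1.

BFS to 1:
  L0 = {0}
  L1 = {7}
  L2 = {3}
  L3 = {4}
1 never appears.

Answer: UNREACHABLE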